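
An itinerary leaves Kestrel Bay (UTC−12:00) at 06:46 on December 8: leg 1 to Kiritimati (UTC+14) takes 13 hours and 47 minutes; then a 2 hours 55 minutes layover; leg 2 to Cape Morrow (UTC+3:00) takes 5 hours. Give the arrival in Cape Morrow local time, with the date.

Convert departure to UTC: 06:46 + 12:00 = 18:46 UTC on Dec 8.
Add 13 hours 47 minutes leg 1 → 08:33 UTC (Dec 9).
Add 2 hours and 55 minutes layover in Kiritimati → 11:28 UTC.
Add 5 hours leg 2 → 16:28 UTC.
Cape Morrow is UTC+3:00, so local arrival = 16:28 + 3:00 = 19:28 on Dec 9.

19:28 on December 9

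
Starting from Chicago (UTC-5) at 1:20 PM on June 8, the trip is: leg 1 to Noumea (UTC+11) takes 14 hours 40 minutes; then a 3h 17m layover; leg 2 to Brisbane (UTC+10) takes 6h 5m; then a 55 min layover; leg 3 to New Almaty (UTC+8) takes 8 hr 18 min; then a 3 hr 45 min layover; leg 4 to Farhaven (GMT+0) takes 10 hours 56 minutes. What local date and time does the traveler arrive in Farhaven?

Convert departure to UTC: 1:20 PM + 5:00 = 6:20 PM UTC on Jun 8.
Add 14 hours and 40 minutes leg 1 → 9:00 AM UTC (Jun 9).
Add 3 hours and 17 minutes layover in Noumea → 12:17 PM UTC.
Add 6 hours and 5 minutes leg 2 → 6:22 PM UTC.
Add 55 minutes layover in Brisbane → 7:17 PM UTC.
Add 8 hours 18 minutes leg 3 → 3:35 AM UTC (Jun 10).
Add 3 hours 45 minutes layover in New Almaty → 7:20 AM UTC.
Add 10 hours and 56 minutes leg 4 → 6:16 PM UTC.
Farhaven is UTC+0, so local arrival is the same: 6:16 PM on Jun 10.

6:16 PM on June 10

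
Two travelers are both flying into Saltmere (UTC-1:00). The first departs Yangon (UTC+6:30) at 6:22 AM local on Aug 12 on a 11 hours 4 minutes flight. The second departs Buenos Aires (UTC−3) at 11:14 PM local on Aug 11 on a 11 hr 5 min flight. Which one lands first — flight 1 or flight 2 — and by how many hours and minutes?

the first, by 2 hours 23 minutes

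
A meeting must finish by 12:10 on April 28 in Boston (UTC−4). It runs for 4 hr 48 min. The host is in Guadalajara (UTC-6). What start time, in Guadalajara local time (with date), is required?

Target end time in UTC: 12:10 + 4:00 = 16:10 on Apr 28.
Subtract 4 hours 48 minutes → start 11:22 UTC on Apr 28.
Guadalajara is UTC−6:00: 11:22 − 6:00 = 05:22 on Apr 28.

05:22 on April 28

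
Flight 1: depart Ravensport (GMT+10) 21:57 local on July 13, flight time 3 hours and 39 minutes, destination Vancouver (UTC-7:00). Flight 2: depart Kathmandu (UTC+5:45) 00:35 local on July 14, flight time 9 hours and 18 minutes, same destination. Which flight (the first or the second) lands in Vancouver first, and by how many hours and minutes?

the first, by 12 hours 32 minutes

Flight 1 in UTC: 21:57 − 10:00 = 11:57 on Jul 13.
+3 hours and 39 minutes → arrive 15:36 UTC on Jul 13.
Flight 2 in UTC: 00:35 − 5:45 = 18:50 on Jul 13.
+9 hours 18 minutes → arrive 04:08 UTC on Jul 14.
Flight 1 lands earlier by 12 hours 32 minutes.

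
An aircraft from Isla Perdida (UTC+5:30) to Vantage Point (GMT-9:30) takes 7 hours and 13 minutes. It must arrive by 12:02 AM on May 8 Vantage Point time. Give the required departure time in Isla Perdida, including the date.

7:49 AM on May 8

Target arrival in UTC: 12:02 AM + 9:30 = 9:32 AM on May 8.
Subtract 7 hours and 13 minutes → departure 2:19 AM UTC on May 8.
Isla Perdida is UTC+5:30: 2:19 AM + 5:30 = 7:49 AM on May 8.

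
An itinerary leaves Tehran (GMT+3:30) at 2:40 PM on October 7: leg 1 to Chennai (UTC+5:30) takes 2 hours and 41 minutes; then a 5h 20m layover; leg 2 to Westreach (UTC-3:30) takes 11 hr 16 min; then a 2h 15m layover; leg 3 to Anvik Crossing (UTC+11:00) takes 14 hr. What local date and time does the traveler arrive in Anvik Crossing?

Convert departure to UTC: 2:40 PM − 3:30 = 11:10 AM UTC on Oct 7.
Add 2 hours 41 minutes leg 1 → 1:51 PM UTC.
Add 5 hours 20 minutes layover in Chennai → 7:11 PM UTC.
Add 11 hours and 16 minutes leg 2 → 6:27 AM UTC (Oct 8).
Add 2 hours and 15 minutes layover in Westreach → 8:42 AM UTC.
Add 14 hours leg 3 → 10:42 PM UTC.
Anvik Crossing is UTC+11:00, so local arrival = 10:42 PM + 11:00 = 9:42 AM on Oct 9.

9:42 AM on October 9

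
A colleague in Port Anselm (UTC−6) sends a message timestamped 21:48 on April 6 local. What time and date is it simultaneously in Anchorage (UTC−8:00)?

In UTC: 21:48 + 6:00 = 03:48 on Apr 7.
Anchorage is UTC−8:00: 03:48 − 8:00 = 19:48 on Apr 6.

19:48 on Apr 6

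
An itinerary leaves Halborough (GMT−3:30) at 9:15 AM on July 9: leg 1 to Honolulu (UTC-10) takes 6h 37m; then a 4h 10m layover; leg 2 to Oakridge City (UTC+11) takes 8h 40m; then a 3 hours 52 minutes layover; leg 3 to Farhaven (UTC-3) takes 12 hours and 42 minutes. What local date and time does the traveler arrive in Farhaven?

9:46 PM on July 10

Convert departure to UTC: 9:15 AM + 3:30 = 12:45 PM UTC on Jul 9.
Add 6 hours and 37 minutes leg 1 → 7:22 PM UTC.
Add 4 hours and 10 minutes layover in Honolulu → 11:32 PM UTC.
Add 8 hours 40 minutes leg 2 → 8:12 AM UTC (Jul 10).
Add 3 hours and 52 minutes layover in Oakridge City → 12:04 PM UTC.
Add 12 hours and 42 minutes leg 3 → 12:46 AM UTC (Jul 11).
Farhaven is UTC−3:00, so local arrival = 12:46 AM − 3:00 = 9:46 PM on Jul 10.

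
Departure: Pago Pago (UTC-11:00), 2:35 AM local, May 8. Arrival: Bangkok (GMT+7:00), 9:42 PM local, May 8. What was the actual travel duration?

Departure in UTC: 2:35 AM + 11:00 = 1:35 PM on May 8.
Arrival in UTC: 9:42 PM − 7:00 = 2:42 PM on May 8.
Elapsed = 2:42 PM − 1:35 PM = 1 hour 7 minutes.

1 hour 7 minutes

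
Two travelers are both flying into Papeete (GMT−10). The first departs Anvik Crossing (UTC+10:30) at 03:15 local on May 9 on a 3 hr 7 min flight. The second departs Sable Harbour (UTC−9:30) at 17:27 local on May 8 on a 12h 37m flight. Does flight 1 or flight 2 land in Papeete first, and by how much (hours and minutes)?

the first, by 19 hours 42 minutes

Flight 1 in UTC: 03:15 − 10:30 = 16:45 on May 8.
+3 hours 7 minutes → arrive 19:52 UTC on May 8.
Flight 2 in UTC: 17:27 + 9:30 = 02:57 on May 9.
+12 hours 37 minutes → arrive 15:34 UTC on May 9.
Flight 1 lands earlier by 19 hours 42 minutes.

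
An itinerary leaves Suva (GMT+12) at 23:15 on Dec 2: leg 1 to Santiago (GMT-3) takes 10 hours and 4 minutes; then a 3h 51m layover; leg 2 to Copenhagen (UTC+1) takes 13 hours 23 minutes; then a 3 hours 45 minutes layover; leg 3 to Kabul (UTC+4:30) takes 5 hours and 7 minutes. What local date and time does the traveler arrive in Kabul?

03:55 on December 4

Convert departure to UTC: 23:15 − 12:00 = 11:15 UTC on Dec 2.
Add 10 hours and 4 minutes leg 1 → 21:19 UTC.
Add 3 hours and 51 minutes layover in Santiago → 01:10 UTC (Dec 3).
Add 13 hours 23 minutes leg 2 → 14:33 UTC.
Add 3 hours and 45 minutes layover in Copenhagen → 18:18 UTC.
Add 5 hours and 7 minutes leg 3 → 23:25 UTC.
Kabul is UTC+4:30, so local arrival = 23:25 + 4:30 = 03:55 on Dec 4.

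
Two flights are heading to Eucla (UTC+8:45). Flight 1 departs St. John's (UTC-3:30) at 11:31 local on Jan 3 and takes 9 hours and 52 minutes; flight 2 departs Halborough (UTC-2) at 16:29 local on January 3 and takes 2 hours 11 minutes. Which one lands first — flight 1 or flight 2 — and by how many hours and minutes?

Flight 1 in UTC: 11:31 + 3:30 = 15:01 on Jan 3.
+9 hours 52 minutes → arrive 00:53 UTC on Jan 4.
Flight 2 in UTC: 16:29 + 2:00 = 18:29 on Jan 3.
+2 hours 11 minutes → arrive 20:40 UTC on Jan 3.
Flight 2 lands earlier by 4 hours 13 minutes.

the second, by 4 hours 13 minutes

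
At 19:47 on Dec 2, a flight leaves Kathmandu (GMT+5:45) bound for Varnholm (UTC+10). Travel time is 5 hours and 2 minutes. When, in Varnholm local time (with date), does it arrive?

Convert departure to UTC: 19:47 − 5:45 = 14:02 UTC on Dec 2.
Add 5 hours and 2 minutes travel time → 19:04 UTC.
Varnholm is UTC+10:00, so local arrival = 19:04 + 10:00 = 05:04 on Dec 3.

05:04 on Dec 3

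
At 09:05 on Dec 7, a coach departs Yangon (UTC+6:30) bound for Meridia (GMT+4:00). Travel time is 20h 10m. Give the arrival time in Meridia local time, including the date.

Convert departure to UTC: 09:05 − 6:30 = 02:35 UTC on Dec 7.
Add 20 hours 10 minutes travel time → 22:45 UTC.
Meridia is UTC+4:00, so local arrival = 22:45 + 4:00 = 02:45 on Dec 8.

02:45 on December 8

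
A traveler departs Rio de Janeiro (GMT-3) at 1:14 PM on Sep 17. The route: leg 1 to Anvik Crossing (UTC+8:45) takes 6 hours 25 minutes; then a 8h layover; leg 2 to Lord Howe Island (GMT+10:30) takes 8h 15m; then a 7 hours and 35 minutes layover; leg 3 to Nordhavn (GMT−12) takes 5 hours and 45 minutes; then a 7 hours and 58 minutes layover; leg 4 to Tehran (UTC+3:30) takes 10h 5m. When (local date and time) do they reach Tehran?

Convert departure to UTC: 1:14 PM + 3:00 = 4:14 PM UTC on Sep 17.
Add 6 hours and 25 minutes leg 1 → 10:39 PM UTC.
Add 8 hours layover in Anvik Crossing → 6:39 AM UTC (Sep 18).
Add 8 hours 15 minutes leg 2 → 2:54 PM UTC.
Add 7 hours and 35 minutes layover in Lord Howe Island → 10:29 PM UTC.
Add 5 hours and 45 minutes leg 3 → 4:14 AM UTC (Sep 19).
Add 7 hours 58 minutes layover in Nordhavn → 12:12 PM UTC.
Add 10 hours and 5 minutes leg 4 → 10:17 PM UTC.
Tehran is UTC+3:30, so local arrival = 10:17 PM + 3:30 = 1:47 AM on Sep 20.

1:47 AM on Sep 20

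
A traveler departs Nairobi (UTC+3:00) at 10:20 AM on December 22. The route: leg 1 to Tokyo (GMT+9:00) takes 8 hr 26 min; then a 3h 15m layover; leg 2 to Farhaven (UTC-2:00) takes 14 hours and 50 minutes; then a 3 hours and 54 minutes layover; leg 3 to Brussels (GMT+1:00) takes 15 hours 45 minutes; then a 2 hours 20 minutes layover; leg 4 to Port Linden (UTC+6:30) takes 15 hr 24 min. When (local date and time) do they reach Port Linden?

5:44 AM on December 25

Convert departure to UTC: 10:20 AM − 3:00 = 7:20 AM UTC on Dec 22.
Add 8 hours and 26 minutes leg 1 → 3:46 PM UTC.
Add 3 hours and 15 minutes layover in Tokyo → 7:01 PM UTC.
Add 14 hours 50 minutes leg 2 → 9:51 AM UTC (Dec 23).
Add 3 hours and 54 minutes layover in Farhaven → 1:45 PM UTC.
Add 15 hours 45 minutes leg 3 → 5:30 AM UTC (Dec 24).
Add 2 hours and 20 minutes layover in Brussels → 7:50 AM UTC.
Add 15 hours and 24 minutes leg 4 → 11:14 PM UTC.
Port Linden is UTC+6:30, so local arrival = 11:14 PM + 6:30 = 5:44 AM on Dec 25.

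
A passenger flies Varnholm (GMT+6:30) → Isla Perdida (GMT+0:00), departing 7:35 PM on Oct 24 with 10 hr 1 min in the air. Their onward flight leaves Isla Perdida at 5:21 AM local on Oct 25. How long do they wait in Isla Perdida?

6 hours 15 minutes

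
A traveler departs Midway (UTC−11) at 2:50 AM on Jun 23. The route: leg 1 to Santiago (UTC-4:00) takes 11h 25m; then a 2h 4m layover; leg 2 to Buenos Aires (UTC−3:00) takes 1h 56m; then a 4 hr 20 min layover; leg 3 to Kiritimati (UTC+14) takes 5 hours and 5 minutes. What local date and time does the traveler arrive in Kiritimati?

4:40 AM on Jun 25

Convert departure to UTC: 2:50 AM + 11:00 = 1:50 PM UTC on Jun 23.
Add 11 hours and 25 minutes leg 1 → 1:15 AM UTC (Jun 24).
Add 2 hours 4 minutes layover in Santiago → 3:19 AM UTC.
Add 1 hour 56 minutes leg 2 → 5:15 AM UTC.
Add 4 hours 20 minutes layover in Buenos Aires → 9:35 AM UTC.
Add 5 hours 5 minutes leg 3 → 2:40 PM UTC.
Kiritimati is UTC+14:00, so local arrival = 2:40 PM + 14:00 = 4:40 AM on Jun 25.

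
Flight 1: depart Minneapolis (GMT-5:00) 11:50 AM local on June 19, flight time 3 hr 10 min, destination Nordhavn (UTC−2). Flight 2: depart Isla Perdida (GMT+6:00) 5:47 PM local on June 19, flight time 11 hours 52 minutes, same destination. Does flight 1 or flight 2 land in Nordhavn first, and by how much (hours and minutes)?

Flight 1 in UTC: 11:50 AM + 5:00 = 4:50 PM on Jun 19.
+3 hours 10 minutes → arrive 8:00 PM UTC on Jun 19.
Flight 2 in UTC: 5:47 PM − 6:00 = 11:47 AM on Jun 19.
+11 hours 52 minutes → arrive 11:39 PM UTC on Jun 19.
Flight 1 lands earlier by 3 hours 39 minutes.

the first, by 3 hours 39 minutes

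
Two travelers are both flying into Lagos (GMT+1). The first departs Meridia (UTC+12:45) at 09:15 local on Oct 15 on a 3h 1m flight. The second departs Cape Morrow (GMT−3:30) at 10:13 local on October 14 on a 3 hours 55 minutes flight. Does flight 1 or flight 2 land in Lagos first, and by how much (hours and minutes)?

Flight 1 in UTC: 09:15 − 12:45 = 20:30 on Oct 14.
+3 hours 1 minute → arrive 23:31 UTC on Oct 14.
Flight 2 in UTC: 10:13 + 3:30 = 13:43 on Oct 14.
+3 hours 55 minutes → arrive 17:38 UTC on Oct 14.
Flight 2 lands earlier by 5 hours 53 minutes.

the second, by 5 hours 53 minutes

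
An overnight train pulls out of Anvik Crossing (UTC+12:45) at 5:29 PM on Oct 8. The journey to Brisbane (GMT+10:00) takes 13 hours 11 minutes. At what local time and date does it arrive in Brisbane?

3:55 AM on October 9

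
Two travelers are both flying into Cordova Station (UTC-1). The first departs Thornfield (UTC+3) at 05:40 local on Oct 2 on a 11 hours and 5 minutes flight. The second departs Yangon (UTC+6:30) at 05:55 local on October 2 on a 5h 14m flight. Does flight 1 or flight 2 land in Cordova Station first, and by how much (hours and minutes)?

Flight 1 in UTC: 05:40 − 3:00 = 02:40 on Oct 2.
+11 hours 5 minutes → arrive 13:45 UTC on Oct 2.
Flight 2 in UTC: 05:55 − 6:30 = 23:25 on Oct 1.
+5 hours and 14 minutes → arrive 04:39 UTC on Oct 2.
Flight 2 lands earlier by 9 hours 6 minutes.

the second, by 9 hours 6 minutes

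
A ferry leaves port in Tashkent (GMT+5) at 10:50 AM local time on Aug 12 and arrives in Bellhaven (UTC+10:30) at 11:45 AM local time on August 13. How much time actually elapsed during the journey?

19 hours 25 minutes

Bellhaven is 5:30 ahead of Tashkent.
Clock-face elapsed time (ignoring zones) is 24 hours 55 minutes.
Actual elapsed = 24 hours 55 minutes − 5:30 = 19 hours 25 minutes.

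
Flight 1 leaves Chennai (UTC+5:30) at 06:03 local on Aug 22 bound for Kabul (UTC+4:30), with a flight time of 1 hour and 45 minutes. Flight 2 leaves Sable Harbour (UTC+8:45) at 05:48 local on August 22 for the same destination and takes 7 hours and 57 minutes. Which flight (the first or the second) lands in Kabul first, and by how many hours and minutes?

the first, by 2 hours 42 minutes

Flight 1 in UTC: 06:03 − 5:30 = 00:33 on Aug 22.
+1 hour 45 minutes → arrive 02:18 UTC on Aug 22.
Flight 2 in UTC: 05:48 − 8:45 = 21:03 on Aug 21.
+7 hours 57 minutes → arrive 05:00 UTC on Aug 22.
Flight 1 lands earlier by 2 hours 42 minutes.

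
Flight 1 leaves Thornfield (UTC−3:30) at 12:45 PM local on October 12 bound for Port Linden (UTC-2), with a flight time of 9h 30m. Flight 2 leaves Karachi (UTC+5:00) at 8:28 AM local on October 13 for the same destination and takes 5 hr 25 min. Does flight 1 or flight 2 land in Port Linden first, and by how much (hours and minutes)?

the first, by 7 hours 8 minutes

Flight 1 in UTC: 12:45 PM + 3:30 = 4:15 PM on Oct 12.
+9 hours and 30 minutes → arrive 1:45 AM UTC on Oct 13.
Flight 2 in UTC: 8:28 AM − 5:00 = 3:28 AM on Oct 13.
+5 hours 25 minutes → arrive 8:53 AM UTC on Oct 13.
Flight 1 lands earlier by 7 hours 8 minutes.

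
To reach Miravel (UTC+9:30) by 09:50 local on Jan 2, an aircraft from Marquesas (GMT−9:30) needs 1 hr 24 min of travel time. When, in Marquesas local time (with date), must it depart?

13:26 on January 1

Target arrival in UTC: 09:50 − 9:30 = 00:20 on Jan 2.
Subtract 1 hour 24 minutes → departure 22:56 UTC on Jan 1.
Marquesas is UTC−9:30: 22:56 − 9:30 = 13:26 on Jan 1.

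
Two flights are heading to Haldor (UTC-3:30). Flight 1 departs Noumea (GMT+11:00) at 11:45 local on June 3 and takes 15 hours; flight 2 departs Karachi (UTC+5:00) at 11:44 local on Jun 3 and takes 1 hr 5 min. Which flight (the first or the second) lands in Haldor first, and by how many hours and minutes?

the second, by 7 hours 56 minutes

Flight 1 in UTC: 11:45 − 11:00 = 00:45 on Jun 3.
+15 hours → arrive 15:45 UTC on Jun 3.
Flight 2 in UTC: 11:44 − 5:00 = 06:44 on Jun 3.
+1 hour 5 minutes → arrive 07:49 UTC on Jun 3.
Flight 2 lands earlier by 7 hours 56 minutes.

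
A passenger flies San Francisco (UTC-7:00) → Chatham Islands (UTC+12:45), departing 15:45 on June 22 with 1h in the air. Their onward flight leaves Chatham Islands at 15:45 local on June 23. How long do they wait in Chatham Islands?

3 hours 15 minutes

Convert departure to UTC: 15:45 + 7:00 = 22:45 UTC on Jun 22.
Add 1 hour flight time → 23:45 UTC.
Chatham Islands is UTC+12:45, so local arrival = 23:45 + 12:45 = 12:30 on Jun 23.
Layover = 15:45 − 12:30 = 3 hours 15 minutes.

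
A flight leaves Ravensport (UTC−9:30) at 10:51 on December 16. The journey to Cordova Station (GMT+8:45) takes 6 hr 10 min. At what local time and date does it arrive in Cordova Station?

11:16 on December 17

Convert departure to UTC: 10:51 + 9:30 = 20:21 UTC on Dec 16.
Add 6 hours and 10 minutes travel time → 02:31 UTC (Dec 17).
Cordova Station is UTC+8:45, so local arrival = 02:31 + 8:45 = 11:16 on Dec 17.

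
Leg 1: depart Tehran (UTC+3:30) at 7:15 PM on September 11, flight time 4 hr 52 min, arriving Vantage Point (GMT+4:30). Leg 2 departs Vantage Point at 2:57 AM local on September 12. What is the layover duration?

1 hour 50 minutes

Convert departure to UTC: 7:15 PM − 3:30 = 3:45 PM UTC on Sep 11.
Add 4 hours 52 minutes flight time → 8:37 PM UTC.
Vantage Point is UTC+4:30, so local arrival = 8:37 PM + 4:30 = 1:07 AM on Sep 12.
Layover = 2:57 AM − 1:07 AM = 1 hour 50 minutes.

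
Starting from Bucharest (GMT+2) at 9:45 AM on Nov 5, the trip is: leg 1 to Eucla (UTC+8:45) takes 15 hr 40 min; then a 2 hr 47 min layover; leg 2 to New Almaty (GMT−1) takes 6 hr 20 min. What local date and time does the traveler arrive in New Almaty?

Convert departure to UTC: 9:45 AM − 2:00 = 7:45 AM UTC on Nov 5.
Add 15 hours 40 minutes leg 1 → 11:25 PM UTC.
Add 2 hours and 47 minutes layover in Eucla → 2:12 AM UTC (Nov 6).
Add 6 hours 20 minutes leg 2 → 8:32 AM UTC.
New Almaty is UTC−1:00, so local arrival = 8:32 AM − 1:00 = 7:32 AM on Nov 6.

7:32 AM on Nov 6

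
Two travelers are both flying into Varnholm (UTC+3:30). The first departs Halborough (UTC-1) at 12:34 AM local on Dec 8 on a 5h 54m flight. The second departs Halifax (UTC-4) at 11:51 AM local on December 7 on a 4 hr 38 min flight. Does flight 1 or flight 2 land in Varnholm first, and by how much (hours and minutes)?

the second, by 10 hours 59 minutes

Flight 1 in UTC: 12:34 AM + 1:00 = 1:34 AM on Dec 8.
+5 hours and 54 minutes → arrive 7:28 AM UTC on Dec 8.
Flight 2 in UTC: 11:51 AM + 4:00 = 3:51 PM on Dec 7.
+4 hours 38 minutes → arrive 8:29 PM UTC on Dec 7.
Flight 2 lands earlier by 10 hours 59 minutes.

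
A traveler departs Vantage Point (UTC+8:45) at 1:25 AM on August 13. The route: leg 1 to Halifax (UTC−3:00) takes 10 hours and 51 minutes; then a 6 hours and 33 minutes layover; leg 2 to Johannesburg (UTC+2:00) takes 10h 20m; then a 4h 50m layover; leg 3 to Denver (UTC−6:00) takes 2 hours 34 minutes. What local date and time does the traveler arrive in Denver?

Convert departure to UTC: 1:25 AM − 8:45 = 4:40 PM UTC on Aug 12.
Add 10 hours and 51 minutes leg 1 → 3:31 AM UTC (Aug 13).
Add 6 hours 33 minutes layover in Halifax → 10:04 AM UTC.
Add 10 hours and 20 minutes leg 2 → 8:24 PM UTC.
Add 4 hours and 50 minutes layover in Johannesburg → 1:14 AM UTC (Aug 14).
Add 2 hours 34 minutes leg 3 → 3:48 AM UTC.
Denver is UTC−6:00, so local arrival = 3:48 AM − 6:00 = 9:48 PM on Aug 13.

9:48 PM on August 13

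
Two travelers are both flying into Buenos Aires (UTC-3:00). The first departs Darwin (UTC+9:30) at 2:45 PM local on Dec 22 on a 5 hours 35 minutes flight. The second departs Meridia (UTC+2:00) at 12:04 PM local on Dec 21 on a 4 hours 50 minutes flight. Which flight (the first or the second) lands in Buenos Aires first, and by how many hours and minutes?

Flight 1 in UTC: 2:45 PM − 9:30 = 5:15 AM on Dec 22.
+5 hours 35 minutes → arrive 10:50 AM UTC on Dec 22.
Flight 2 in UTC: 12:04 PM − 2:00 = 10:04 AM on Dec 21.
+4 hours and 50 minutes → arrive 2:54 PM UTC on Dec 21.
Flight 2 lands earlier by 19 hours 56 minutes.

the second, by 19 hours 56 minutes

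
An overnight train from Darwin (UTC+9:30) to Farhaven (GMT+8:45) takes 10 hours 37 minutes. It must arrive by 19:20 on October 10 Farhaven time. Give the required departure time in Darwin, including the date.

09:28 on Oct 10

Target arrival in UTC: 19:20 − 8:45 = 10:35 on Oct 10.
Subtract 10 hours 37 minutes → departure 23:58 UTC on Oct 9.
Darwin is UTC+9:30: 23:58 + 9:30 = 09:28 on Oct 10.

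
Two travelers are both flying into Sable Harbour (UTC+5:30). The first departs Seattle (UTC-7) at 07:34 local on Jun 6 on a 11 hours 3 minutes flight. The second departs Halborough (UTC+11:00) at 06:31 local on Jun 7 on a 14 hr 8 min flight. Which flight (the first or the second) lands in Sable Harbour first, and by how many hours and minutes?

the first, by 8 hours 2 minutes

Flight 1 in UTC: 07:34 + 7:00 = 14:34 on Jun 6.
+11 hours 3 minutes → arrive 01:37 UTC on Jun 7.
Flight 2 in UTC: 06:31 − 11:00 = 19:31 on Jun 6.
+14 hours and 8 minutes → arrive 09:39 UTC on Jun 7.
Flight 1 lands earlier by 8 hours 2 minutes.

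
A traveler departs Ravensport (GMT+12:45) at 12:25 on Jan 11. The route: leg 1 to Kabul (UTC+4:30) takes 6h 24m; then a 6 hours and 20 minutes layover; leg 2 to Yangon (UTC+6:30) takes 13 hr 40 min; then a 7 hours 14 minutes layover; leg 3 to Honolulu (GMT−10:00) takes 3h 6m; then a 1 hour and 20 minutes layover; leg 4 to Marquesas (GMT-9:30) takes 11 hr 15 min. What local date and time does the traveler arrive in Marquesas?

15:29 on January 12

Convert departure to UTC: 12:25 − 12:45 = 23:40 UTC on Jan 10.
Add 6 hours 24 minutes leg 1 → 06:04 UTC (Jan 11).
Add 6 hours and 20 minutes layover in Kabul → 12:24 UTC.
Add 13 hours and 40 minutes leg 2 → 02:04 UTC (Jan 12).
Add 7 hours 14 minutes layover in Yangon → 09:18 UTC.
Add 3 hours 6 minutes leg 3 → 12:24 UTC.
Add 1 hour 20 minutes layover in Honolulu → 13:44 UTC.
Add 11 hours 15 minutes leg 4 → 00:59 UTC (Jan 13).
Marquesas is UTC−9:30, so local arrival = 00:59 − 9:30 = 15:29 on Jan 12.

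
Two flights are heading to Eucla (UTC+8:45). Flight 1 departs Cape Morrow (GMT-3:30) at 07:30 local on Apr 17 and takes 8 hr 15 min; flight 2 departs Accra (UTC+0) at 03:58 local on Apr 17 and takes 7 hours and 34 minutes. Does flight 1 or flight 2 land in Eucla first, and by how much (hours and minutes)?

Flight 1 in UTC: 07:30 + 3:30 = 11:00 on Apr 17.
+8 hours and 15 minutes → arrive 19:15 UTC on Apr 17.
Flight 2 departs at 03:58 UTC (Apr 17).
+7 hours and 34 minutes → arrive 11:32 UTC on Apr 17.
Flight 2 lands earlier by 7 hours 43 minutes.

the second, by 7 hours 43 minutes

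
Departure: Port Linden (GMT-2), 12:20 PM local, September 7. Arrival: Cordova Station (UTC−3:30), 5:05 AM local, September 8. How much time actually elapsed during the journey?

18 hours 15 minutes

Departure in UTC: 12:20 PM + 2:00 = 2:20 PM on Sep 7.
Arrival in UTC: 5:05 AM + 3:30 = 8:35 AM on Sep 8.
Elapsed = 8:35 AM − 2:20 PM (+1 day) = 18 hours 15 minutes.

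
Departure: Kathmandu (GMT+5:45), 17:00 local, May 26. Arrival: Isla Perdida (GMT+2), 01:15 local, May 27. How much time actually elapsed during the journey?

12 hours

Isla Perdida is 3:45 behind Kathmandu.
Clock-face elapsed time (ignoring zones) is 8 hours 15 minutes.
Actual elapsed = 8 hours 15 minutes + 3:45 = 12 hours.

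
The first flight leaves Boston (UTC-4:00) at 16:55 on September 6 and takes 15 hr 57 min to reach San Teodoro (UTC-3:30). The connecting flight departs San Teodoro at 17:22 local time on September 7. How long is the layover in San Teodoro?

8 hours

Convert departure to UTC: 16:55 + 4:00 = 20:55 UTC on Sep 6.
Add 15 hours and 57 minutes flight time → 12:52 UTC (Sep 7).
San Teodoro is UTC−3:30, so local arrival = 12:52 − 3:30 = 09:22 on Sep 7.
Layover = 17:22 − 09:22 = 8 hours.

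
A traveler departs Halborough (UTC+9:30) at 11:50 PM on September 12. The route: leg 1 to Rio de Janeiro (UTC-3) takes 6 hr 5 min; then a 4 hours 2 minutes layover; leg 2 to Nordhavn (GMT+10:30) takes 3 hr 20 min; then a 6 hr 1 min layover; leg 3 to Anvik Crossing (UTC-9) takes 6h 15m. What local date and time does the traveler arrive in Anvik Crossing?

Convert departure to UTC: 11:50 PM − 9:30 = 2:20 PM UTC on Sep 12.
Add 6 hours 5 minutes leg 1 → 8:25 PM UTC.
Add 4 hours 2 minutes layover in Rio de Janeiro → 12:27 AM UTC (Sep 13).
Add 3 hours and 20 minutes leg 2 → 3:47 AM UTC.
Add 6 hours and 1 minute layover in Nordhavn → 9:48 AM UTC.
Add 6 hours and 15 minutes leg 3 → 4:03 PM UTC.
Anvik Crossing is UTC−9:00, so local arrival = 4:03 PM − 9:00 = 7:03 AM on Sep 13.

7:03 AM on Sep 13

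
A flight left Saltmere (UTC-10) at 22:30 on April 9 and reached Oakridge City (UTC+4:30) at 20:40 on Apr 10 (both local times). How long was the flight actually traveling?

Oakridge City is 14:30 ahead of Saltmere.
Clock-face elapsed time (ignoring zones) is 22 hours 10 minutes.
Actual elapsed = 22 hours 10 minutes − 14:30 = 7 hours 40 minutes.

7 hours 40 minutes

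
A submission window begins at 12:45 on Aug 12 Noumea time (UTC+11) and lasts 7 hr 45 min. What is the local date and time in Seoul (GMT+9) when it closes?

Convert start to UTC: 12:45 − 11:00 = 01:45 UTC on Aug 12.
Add 7 hours 45 minutes duration → 09:30 UTC.
Seoul is UTC+9:00, so local end time = 09:30 + 9:00 = 18:30 on Aug 12.

18:30 on Aug 12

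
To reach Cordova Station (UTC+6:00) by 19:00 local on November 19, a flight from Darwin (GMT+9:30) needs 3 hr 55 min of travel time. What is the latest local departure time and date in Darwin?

Target arrival in UTC: 19:00 − 6:00 = 13:00 on Nov 19.
Subtract 3 hours 55 minutes → departure 09:05 UTC on Nov 19.
Darwin is UTC+9:30: 09:05 + 9:30 = 18:35 on Nov 19.

18:35 on Nov 19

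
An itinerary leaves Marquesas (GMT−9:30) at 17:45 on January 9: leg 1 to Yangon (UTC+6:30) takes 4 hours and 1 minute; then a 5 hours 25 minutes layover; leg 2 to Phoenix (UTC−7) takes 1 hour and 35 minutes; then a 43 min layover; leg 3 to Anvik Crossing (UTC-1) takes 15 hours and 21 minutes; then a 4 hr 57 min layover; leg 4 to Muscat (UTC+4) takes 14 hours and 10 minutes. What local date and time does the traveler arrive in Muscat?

05:27 on January 12

Convert departure to UTC: 17:45 + 9:30 = 03:15 UTC on Jan 10.
Add 4 hours 1 minute leg 1 → 07:16 UTC.
Add 5 hours and 25 minutes layover in Yangon → 12:41 UTC.
Add 1 hour 35 minutes leg 2 → 14:16 UTC.
Add 43 minutes layover in Phoenix → 14:59 UTC.
Add 15 hours and 21 minutes leg 3 → 06:20 UTC (Jan 11).
Add 4 hours and 57 minutes layover in Anvik Crossing → 11:17 UTC.
Add 14 hours 10 minutes leg 4 → 01:27 UTC (Jan 12).
Muscat is UTC+4:00, so local arrival = 01:27 + 4:00 = 05:27 on Jan 12.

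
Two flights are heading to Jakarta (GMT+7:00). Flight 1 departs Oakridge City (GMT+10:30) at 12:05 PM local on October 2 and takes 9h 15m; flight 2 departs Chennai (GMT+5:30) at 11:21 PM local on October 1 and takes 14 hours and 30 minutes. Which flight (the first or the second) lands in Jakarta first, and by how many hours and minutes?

the second, by 2 hours 29 minutes

Flight 1 in UTC: 12:05 PM − 10:30 = 1:35 AM on Oct 2.
+9 hours and 15 minutes → arrive 10:50 AM UTC on Oct 2.
Flight 2 in UTC: 11:21 PM − 5:30 = 5:51 PM on Oct 1.
+14 hours and 30 minutes → arrive 8:21 AM UTC on Oct 2.
Flight 2 lands earlier by 2 hours 29 minutes.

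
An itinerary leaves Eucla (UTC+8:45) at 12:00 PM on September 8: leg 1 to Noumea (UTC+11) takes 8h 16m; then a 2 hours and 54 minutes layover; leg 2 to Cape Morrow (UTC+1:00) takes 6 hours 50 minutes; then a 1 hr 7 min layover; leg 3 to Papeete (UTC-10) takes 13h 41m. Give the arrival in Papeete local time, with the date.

2:03 AM on September 9

Convert departure to UTC: 12:00 PM − 8:45 = 3:15 AM UTC on Sep 8.
Add 8 hours 16 minutes leg 1 → 11:31 AM UTC.
Add 2 hours 54 minutes layover in Noumea → 2:25 PM UTC.
Add 6 hours and 50 minutes leg 2 → 9:15 PM UTC.
Add 1 hour 7 minutes layover in Cape Morrow → 10:22 PM UTC.
Add 13 hours 41 minutes leg 3 → 12:03 PM UTC (Sep 9).
Papeete is UTC−10:00, so local arrival = 12:03 PM − 10:00 = 2:03 AM on Sep 9.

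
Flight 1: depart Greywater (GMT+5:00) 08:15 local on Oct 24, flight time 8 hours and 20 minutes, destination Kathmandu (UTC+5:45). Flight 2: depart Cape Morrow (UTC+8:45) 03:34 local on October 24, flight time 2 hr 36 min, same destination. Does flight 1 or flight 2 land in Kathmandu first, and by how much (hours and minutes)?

the second, by 14 hours 10 minutes

Flight 1 in UTC: 08:15 − 5:00 = 03:15 on Oct 24.
+8 hours and 20 minutes → arrive 11:35 UTC on Oct 24.
Flight 2 in UTC: 03:34 − 8:45 = 18:49 on Oct 23.
+2 hours and 36 minutes → arrive 21:25 UTC on Oct 23.
Flight 2 lands earlier by 14 hours 10 minutes.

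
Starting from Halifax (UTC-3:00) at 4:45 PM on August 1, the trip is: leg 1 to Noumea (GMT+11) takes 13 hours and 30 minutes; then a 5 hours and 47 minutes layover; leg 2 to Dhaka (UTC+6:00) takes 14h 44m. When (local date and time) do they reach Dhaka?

Convert departure to UTC: 4:45 PM + 3:00 = 7:45 PM UTC on Aug 1.
Add 13 hours 30 minutes leg 1 → 9:15 AM UTC (Aug 2).
Add 5 hours 47 minutes layover in Noumea → 3:02 PM UTC.
Add 14 hours and 44 minutes leg 2 → 5:46 AM UTC (Aug 3).
Dhaka is UTC+6:00, so local arrival = 5:46 AM + 6:00 = 11:46 AM on Aug 3.

11:46 AM on August 3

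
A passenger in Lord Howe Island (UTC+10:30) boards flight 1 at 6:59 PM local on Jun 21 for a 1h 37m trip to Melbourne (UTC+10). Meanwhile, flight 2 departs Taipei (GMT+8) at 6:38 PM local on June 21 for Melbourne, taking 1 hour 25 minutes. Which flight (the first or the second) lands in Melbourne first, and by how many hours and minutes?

the first, by 1 hour 57 minutes

Flight 1 in UTC: 6:59 PM − 10:30 = 8:29 AM on Jun 21.
+1 hour and 37 minutes → arrive 10:06 AM UTC on Jun 21.
Flight 2 in UTC: 6:38 PM − 8:00 = 10:38 AM on Jun 21.
+1 hour 25 minutes → arrive 12:03 PM UTC on Jun 21.
Flight 1 lands earlier by 1 hour 57 minutes.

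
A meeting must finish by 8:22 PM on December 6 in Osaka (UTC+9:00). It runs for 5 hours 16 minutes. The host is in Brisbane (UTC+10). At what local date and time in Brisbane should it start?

4:06 PM on Dec 6

Target end time in UTC: 8:22 PM − 9:00 = 11:22 AM on Dec 6.
Subtract 5 hours 16 minutes → start 6:06 AM UTC on Dec 6.
Brisbane is UTC+10:00: 6:06 AM + 10:00 = 4:06 PM on Dec 6.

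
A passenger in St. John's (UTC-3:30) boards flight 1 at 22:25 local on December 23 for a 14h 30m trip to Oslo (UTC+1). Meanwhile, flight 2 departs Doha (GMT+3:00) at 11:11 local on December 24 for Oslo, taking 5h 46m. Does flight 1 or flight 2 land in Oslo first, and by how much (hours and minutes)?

Flight 1 in UTC: 22:25 + 3:30 = 01:55 on Dec 24.
+14 hours and 30 minutes → arrive 16:25 UTC on Dec 24.
Flight 2 in UTC: 11:11 − 3:00 = 08:11 on Dec 24.
+5 hours 46 minutes → arrive 13:57 UTC on Dec 24.
Flight 2 lands earlier by 2 hours 28 minutes.

the second, by 2 hours 28 minutes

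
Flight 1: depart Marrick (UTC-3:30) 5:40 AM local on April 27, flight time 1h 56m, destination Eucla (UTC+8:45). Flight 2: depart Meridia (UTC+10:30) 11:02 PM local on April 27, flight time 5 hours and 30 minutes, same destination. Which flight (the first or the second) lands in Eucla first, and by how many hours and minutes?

Flight 1 in UTC: 5:40 AM + 3:30 = 9:10 AM on Apr 27.
+1 hour and 56 minutes → arrive 11:06 AM UTC on Apr 27.
Flight 2 in UTC: 11:02 PM − 10:30 = 12:32 PM on Apr 27.
+5 hours and 30 minutes → arrive 6:02 PM UTC on Apr 27.
Flight 1 lands earlier by 6 hours 56 minutes.

the first, by 6 hours 56 minutes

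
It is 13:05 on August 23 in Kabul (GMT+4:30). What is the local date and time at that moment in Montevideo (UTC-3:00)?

In UTC: 13:05 − 4:30 = 08:35 on Aug 23.
Montevideo is UTC−3:00: 08:35 − 3:00 = 05:35 on Aug 23.

05:35 on August 23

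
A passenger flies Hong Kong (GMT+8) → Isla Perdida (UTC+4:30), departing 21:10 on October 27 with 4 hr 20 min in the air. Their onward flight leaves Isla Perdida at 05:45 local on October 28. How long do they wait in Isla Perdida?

7 hours 45 minutes

Convert departure to UTC: 21:10 − 8:00 = 13:10 UTC on Oct 27.
Add 4 hours and 20 minutes flight time → 17:30 UTC.
Isla Perdida is UTC+4:30, so local arrival = 17:30 + 4:30 = 22:00 on Oct 27.
Layover = 05:45 − 22:00 (+1 day) = 7 hours 45 minutes.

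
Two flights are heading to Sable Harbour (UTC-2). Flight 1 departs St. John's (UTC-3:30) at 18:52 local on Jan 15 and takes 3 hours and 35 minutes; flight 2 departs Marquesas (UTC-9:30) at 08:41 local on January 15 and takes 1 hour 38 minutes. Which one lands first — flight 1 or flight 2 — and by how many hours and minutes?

Flight 1 in UTC: 18:52 + 3:30 = 22:22 on Jan 15.
+3 hours 35 minutes → arrive 01:57 UTC on Jan 16.
Flight 2 in UTC: 08:41 + 9:30 = 18:11 on Jan 15.
+1 hour 38 minutes → arrive 19:49 UTC on Jan 15.
Flight 2 lands earlier by 6 hours 8 minutes.

the second, by 6 hours 8 minutes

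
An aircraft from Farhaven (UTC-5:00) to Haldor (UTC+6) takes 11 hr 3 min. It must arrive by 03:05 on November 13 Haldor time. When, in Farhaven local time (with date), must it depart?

Target arrival in UTC: 03:05 − 6:00 = 21:05 on Nov 12.
Subtract 11 hours and 3 minutes → departure 10:02 UTC on Nov 12.
Farhaven is UTC−5:00: 10:02 − 5:00 = 05:02 on Nov 12.

05:02 on November 12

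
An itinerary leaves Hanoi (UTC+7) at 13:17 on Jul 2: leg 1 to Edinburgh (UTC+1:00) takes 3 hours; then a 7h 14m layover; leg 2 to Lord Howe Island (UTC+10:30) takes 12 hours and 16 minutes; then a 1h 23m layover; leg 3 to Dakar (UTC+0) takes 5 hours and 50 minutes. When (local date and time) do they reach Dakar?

12:00 on July 3

Convert departure to UTC: 13:17 − 7:00 = 06:17 UTC on Jul 2.
Add 3 hours leg 1 → 09:17 UTC.
Add 7 hours 14 minutes layover in Edinburgh → 16:31 UTC.
Add 12 hours and 16 minutes leg 2 → 04:47 UTC (Jul 3).
Add 1 hour 23 minutes layover in Lord Howe Island → 06:10 UTC.
Add 5 hours and 50 minutes leg 3 → 12:00 UTC.
Dakar is UTC+0, so local arrival is the same: 12:00 on Jul 3.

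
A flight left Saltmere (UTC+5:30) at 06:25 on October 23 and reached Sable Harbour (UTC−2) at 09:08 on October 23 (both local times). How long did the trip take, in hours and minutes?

Departure in UTC: 06:25 − 5:30 = 00:55 on Oct 23.
Arrival in UTC: 09:08 + 2:00 = 11:08 on Oct 23.
Elapsed = 11:08 − 00:55 = 10 hours 13 minutes.

10 hours 13 minutes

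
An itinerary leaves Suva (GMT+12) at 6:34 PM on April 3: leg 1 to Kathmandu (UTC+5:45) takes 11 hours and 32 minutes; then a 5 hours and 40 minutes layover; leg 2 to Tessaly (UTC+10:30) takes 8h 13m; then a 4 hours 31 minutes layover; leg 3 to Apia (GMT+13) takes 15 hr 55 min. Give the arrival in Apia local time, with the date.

Convert departure to UTC: 6:34 PM − 12:00 = 6:34 AM UTC on Apr 3.
Add 11 hours and 32 minutes leg 1 → 6:06 PM UTC.
Add 5 hours 40 minutes layover in Kathmandu → 11:46 PM UTC.
Add 8 hours and 13 minutes leg 2 → 7:59 AM UTC (Apr 4).
Add 4 hours and 31 minutes layover in Tessaly → 12:30 PM UTC.
Add 15 hours and 55 minutes leg 3 → 4:25 AM UTC (Apr 5).
Apia is UTC+13:00, so local arrival = 4:25 AM + 13:00 = 5:25 PM on Apr 5.

5:25 PM on Apr 5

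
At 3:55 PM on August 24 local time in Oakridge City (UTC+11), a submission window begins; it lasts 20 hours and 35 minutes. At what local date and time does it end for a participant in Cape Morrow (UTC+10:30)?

Convert start to UTC: 3:55 PM − 11:00 = 4:55 AM UTC on Aug 24.
Add 20 hours and 35 minutes duration → 1:30 AM UTC (Aug 25).
Cape Morrow is UTC+10:30, so local end time = 1:30 AM + 10:30 = 12:00 PM on Aug 25.

12:00 PM on Aug 25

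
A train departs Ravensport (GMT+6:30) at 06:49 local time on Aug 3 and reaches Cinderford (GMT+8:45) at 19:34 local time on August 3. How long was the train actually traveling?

10 hours 30 minutes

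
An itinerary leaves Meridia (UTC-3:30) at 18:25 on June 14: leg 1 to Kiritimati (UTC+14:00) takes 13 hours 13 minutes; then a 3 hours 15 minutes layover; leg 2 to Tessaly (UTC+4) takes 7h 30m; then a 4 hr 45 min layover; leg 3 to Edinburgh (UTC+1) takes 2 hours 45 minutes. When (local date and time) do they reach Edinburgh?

06:23 on June 16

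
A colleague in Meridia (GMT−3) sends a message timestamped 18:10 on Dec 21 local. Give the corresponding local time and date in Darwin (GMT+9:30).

06:40 on December 22

Darwin is 12:30 ahead of Meridia.
Shift by the zone difference: 18:10 + 12:30 = 06:40 on Dec 22 in Darwin.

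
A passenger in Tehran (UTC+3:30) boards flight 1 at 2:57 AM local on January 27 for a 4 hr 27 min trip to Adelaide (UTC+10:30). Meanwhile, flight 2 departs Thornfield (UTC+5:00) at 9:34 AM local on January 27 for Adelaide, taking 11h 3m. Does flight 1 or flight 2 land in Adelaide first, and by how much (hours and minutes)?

the first, by 11 hours 43 minutes

Flight 1 in UTC: 2:57 AM − 3:30 = 11:27 PM on Jan 26.
+4 hours 27 minutes → arrive 3:54 AM UTC on Jan 27.
Flight 2 in UTC: 9:34 AM − 5:00 = 4:34 AM on Jan 27.
+11 hours and 3 minutes → arrive 3:37 PM UTC on Jan 27.
Flight 1 lands earlier by 11 hours 43 minutes.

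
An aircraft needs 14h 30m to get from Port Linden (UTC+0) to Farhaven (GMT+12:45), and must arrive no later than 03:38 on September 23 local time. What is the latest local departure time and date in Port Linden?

00:23 on September 22

Target arrival in UTC: 03:38 − 12:45 = 14:53 on Sep 22.
Subtract 14 hours and 30 minutes → departure 00:23 UTC on Sep 22.
Port Linden is UTC+0, so departure is 00:23 on Sep 22.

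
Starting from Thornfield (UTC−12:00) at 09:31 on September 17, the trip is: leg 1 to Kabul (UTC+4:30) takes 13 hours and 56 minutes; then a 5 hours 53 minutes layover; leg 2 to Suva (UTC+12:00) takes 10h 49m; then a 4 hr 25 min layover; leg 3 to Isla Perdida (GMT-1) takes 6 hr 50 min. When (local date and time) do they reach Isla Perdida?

Convert departure to UTC: 09:31 + 12:00 = 21:31 UTC on Sep 17.
Add 13 hours and 56 minutes leg 1 → 11:27 UTC (Sep 18).
Add 5 hours 53 minutes layover in Kabul → 17:20 UTC.
Add 10 hours 49 minutes leg 2 → 04:09 UTC (Sep 19).
Add 4 hours 25 minutes layover in Suva → 08:34 UTC.
Add 6 hours and 50 minutes leg 3 → 15:24 UTC.
Isla Perdida is UTC−1:00, so local arrival = 15:24 − 1:00 = 14:24 on Sep 19.

14:24 on Sep 19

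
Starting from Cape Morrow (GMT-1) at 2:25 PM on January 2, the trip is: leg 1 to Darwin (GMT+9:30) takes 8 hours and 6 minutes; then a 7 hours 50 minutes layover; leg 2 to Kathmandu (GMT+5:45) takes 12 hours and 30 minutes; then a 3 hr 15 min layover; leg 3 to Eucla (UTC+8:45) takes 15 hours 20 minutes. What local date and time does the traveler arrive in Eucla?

11:11 PM on January 4

Convert departure to UTC: 2:25 PM + 1:00 = 3:25 PM UTC on Jan 2.
Add 8 hours 6 minutes leg 1 → 11:31 PM UTC.
Add 7 hours 50 minutes layover in Darwin → 7:21 AM UTC (Jan 3).
Add 12 hours and 30 minutes leg 2 → 7:51 PM UTC.
Add 3 hours 15 minutes layover in Kathmandu → 11:06 PM UTC.
Add 15 hours and 20 minutes leg 3 → 2:26 PM UTC (Jan 4).
Eucla is UTC+8:45, so local arrival = 2:26 PM + 8:45 = 11:11 PM on Jan 4.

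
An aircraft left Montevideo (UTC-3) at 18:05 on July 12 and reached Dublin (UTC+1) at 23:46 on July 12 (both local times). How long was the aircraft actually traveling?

Departure in UTC: 18:05 + 3:00 = 21:05 on Jul 12.
Arrival in UTC: 23:46 − 1:00 = 22:46 on Jul 12.
Elapsed = 22:46 − 21:05 = 1 hour 41 minutes.

1 hour 41 minutes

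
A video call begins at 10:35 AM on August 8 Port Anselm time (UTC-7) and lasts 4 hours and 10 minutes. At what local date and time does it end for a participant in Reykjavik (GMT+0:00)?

9:45 PM on Aug 8

Reykjavik is 7:00 ahead of Port Anselm.
After 4 hours 10 minutes it is 2:45 PM in Port Anselm.
Shift by the zone difference: 2:45 PM + 7:00 = 9:45 PM on Aug 8 in Reykjavik.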